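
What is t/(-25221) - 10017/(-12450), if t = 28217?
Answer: -4698233/14952450 ≈ -0.31421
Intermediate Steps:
t/(-25221) - 10017/(-12450) = 28217/(-25221) - 10017/(-12450) = 28217*(-1/25221) - 10017*(-1/12450) = -4031/3603 + 3339/4150 = -4698233/14952450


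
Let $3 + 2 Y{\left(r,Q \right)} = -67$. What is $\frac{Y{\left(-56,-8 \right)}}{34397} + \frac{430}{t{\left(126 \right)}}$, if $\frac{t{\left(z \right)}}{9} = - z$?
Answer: $- \frac{7415200}{19503099} \approx -0.38021$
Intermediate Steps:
$Y{\left(r,Q \right)} = -35$ ($Y{\left(r,Q \right)} = - \frac{3}{2} + \frac{1}{2} \left(-67\right) = - \frac{3}{2} - \frac{67}{2} = -35$)
$t{\left(z \right)} = - 9 z$ ($t{\left(z \right)} = 9 \left(- z\right) = - 9 z$)
$\frac{Y{\left(-56,-8 \right)}}{34397} + \frac{430}{t{\left(126 \right)}} = - \frac{35}{34397} + \frac{430}{\left(-9\right) 126} = \left(-35\right) \frac{1}{34397} + \frac{430}{-1134} = - \frac{35}{34397} + 430 \left(- \frac{1}{1134}\right) = - \frac{35}{34397} - \frac{215}{567} = - \frac{7415200}{19503099}$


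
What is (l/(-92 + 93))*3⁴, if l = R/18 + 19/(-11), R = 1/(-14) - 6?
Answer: -51507/308 ≈ -167.23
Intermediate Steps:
R = -85/14 (R = -1/14 - 6 = -85/14 ≈ -6.0714)
l = -5723/2772 (l = -85/14/18 + 19/(-11) = -85/14*1/18 + 19*(-1/11) = -85/252 - 19/11 = -5723/2772 ≈ -2.0646)
(l/(-92 + 93))*3⁴ = (-5723/2772/(-92 + 93))*3⁴ = (-5723/2772/1)*81 = (1*(-5723/2772))*81 = -5723/2772*81 = -51507/308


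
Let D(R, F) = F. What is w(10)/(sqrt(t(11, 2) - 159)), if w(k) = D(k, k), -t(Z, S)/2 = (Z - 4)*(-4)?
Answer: -10*I*sqrt(103)/103 ≈ -0.98533*I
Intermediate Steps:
t(Z, S) = -32 + 8*Z (t(Z, S) = -2*(Z - 4)*(-4) = -2*(-4 + Z)*(-4) = -2*(16 - 4*Z) = -32 + 8*Z)
w(k) = k
w(10)/(sqrt(t(11, 2) - 159)) = 10/(sqrt((-32 + 8*11) - 159)) = 10/(sqrt((-32 + 88) - 159)) = 10/(sqrt(56 - 159)) = 10/(sqrt(-103)) = 10/((I*sqrt(103))) = 10*(-I*sqrt(103)/103) = -10*I*sqrt(103)/103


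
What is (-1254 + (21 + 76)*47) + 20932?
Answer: 24237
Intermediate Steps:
(-1254 + (21 + 76)*47) + 20932 = (-1254 + 97*47) + 20932 = (-1254 + 4559) + 20932 = 3305 + 20932 = 24237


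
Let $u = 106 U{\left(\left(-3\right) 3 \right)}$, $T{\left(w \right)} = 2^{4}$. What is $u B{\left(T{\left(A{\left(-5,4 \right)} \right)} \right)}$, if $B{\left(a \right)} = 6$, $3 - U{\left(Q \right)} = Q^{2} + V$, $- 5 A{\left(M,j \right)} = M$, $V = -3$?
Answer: $-47700$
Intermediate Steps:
$A{\left(M,j \right)} = - \frac{M}{5}$
$T{\left(w \right)} = 16$
$U{\left(Q \right)} = 6 - Q^{2}$ ($U{\left(Q \right)} = 3 - \left(Q^{2} - 3\right) = 3 - \left(-3 + Q^{2}\right) = 6 - Q^{2}$)
$u = -7950$ ($u = 106 \left(6 - \left(\left(-3\right) 3\right)^{2}\right) = 106 \left(6 - \left(-9\right)^{2}\right) = 106 \left(6 - 81\right) = 106 \left(-75\right) = -7950$)
$u B{\left(T{\left(A{\left(-5,4 \right)} \right)} \right)} = \left(-7950\right) 6 = -47700$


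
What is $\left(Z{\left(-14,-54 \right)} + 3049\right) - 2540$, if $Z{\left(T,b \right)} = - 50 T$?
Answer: $1209$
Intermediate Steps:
$\left(Z{\left(-14,-54 \right)} + 3049\right) - 2540 = \left(\left(-50\right) \left(-14\right) + 3049\right) - 2540 = \left(700 + 3049\right) - 2540 = 3749 - 2540 = 1209$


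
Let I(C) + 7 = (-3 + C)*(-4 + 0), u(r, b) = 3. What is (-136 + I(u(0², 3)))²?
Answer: 20449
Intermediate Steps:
I(C) = 5 - 4*C (I(C) = -7 + (-3 + C)*(-4 + 0) = -7 + (-3 + C)*(-4) = -7 + (12 - 4*C) = 5 - 4*C)
(-136 + I(u(0², 3)))² = (-136 + (5 - 4*3))² = (-136 + (5 - 12))² = (-136 - 7)² = (-143)² = 20449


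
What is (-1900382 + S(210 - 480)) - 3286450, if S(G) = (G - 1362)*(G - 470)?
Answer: -3979152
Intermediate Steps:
S(G) = (-1362 + G)*(-470 + G)
(-1900382 + S(210 - 480)) - 3286450 = (-1900382 + (640140 + (210 - 480)**2 - 1832*(210 - 480))) - 3286450 = (-1900382 + (640140 + (-270)**2 - 1832*(-270))) - 3286450 = (-1900382 + (640140 + 72900 + 494640)) - 3286450 = (-1900382 + 1207680) - 3286450 = -692702 - 3286450 = -3979152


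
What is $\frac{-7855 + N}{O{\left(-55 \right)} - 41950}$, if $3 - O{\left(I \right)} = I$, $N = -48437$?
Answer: $\frac{4691}{3491} \approx 1.3437$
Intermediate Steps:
$O{\left(I \right)} = 3 - I$
$\frac{-7855 + N}{O{\left(-55 \right)} - 41950} = \frac{-7855 - 48437}{\left(3 - -55\right) - 41950} = - \frac{56292}{\left(3 + 55\right) - 41950} = - \frac{56292}{58 - 41950} = - \frac{56292}{-41892} = \left(-56292\right) \left(- \frac{1}{41892}\right) = \frac{4691}{3491}$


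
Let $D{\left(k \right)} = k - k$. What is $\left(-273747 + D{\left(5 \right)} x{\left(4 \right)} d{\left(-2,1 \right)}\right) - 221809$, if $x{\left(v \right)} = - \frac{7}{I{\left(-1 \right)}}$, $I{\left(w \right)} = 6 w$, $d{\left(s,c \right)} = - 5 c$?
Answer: $-495556$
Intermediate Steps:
$D{\left(k \right)} = 0$
$x{\left(v \right)} = \frac{7}{6}$ ($x{\left(v \right)} = - \frac{7}{6 \left(-1\right)} = - \frac{7}{-6} = \left(-7\right) \left(- \frac{1}{6}\right) = \frac{7}{6}$)
$\left(-273747 + D{\left(5 \right)} x{\left(4 \right)} d{\left(-2,1 \right)}\right) - 221809 = \left(-273747 + 0 \cdot \frac{7}{6} \left(\left(-5\right) 1\right)\right) - 221809 = \left(-273747 + 0 \left(-5\right)\right) - 221809 = \left(-273747 + 0\right) - 221809 = -273747 - 221809 = -495556$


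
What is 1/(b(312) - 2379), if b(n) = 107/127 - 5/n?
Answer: -39624/94232747 ≈ -0.00042049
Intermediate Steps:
b(n) = 107/127 - 5/n (b(n) = 107*(1/127) - 5/n = 107/127 - 5/n)
1/(b(312) - 2379) = 1/((107/127 - 5/312) - 2379) = 1/(32749/39624 - 2379) = 1/(-94232747/39624) = -39624/94232747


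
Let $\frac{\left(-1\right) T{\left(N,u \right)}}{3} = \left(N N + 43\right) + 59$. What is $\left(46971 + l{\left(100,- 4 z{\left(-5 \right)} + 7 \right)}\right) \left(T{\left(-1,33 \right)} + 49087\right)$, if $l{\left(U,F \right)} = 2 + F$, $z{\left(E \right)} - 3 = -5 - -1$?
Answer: $2291785552$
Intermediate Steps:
$z{\left(E \right)} = -1$ ($z{\left(E \right)} = 3 - 4 = -1$)
$T{\left(N,u \right)} = -306 - 3 N^{2}$ ($T{\left(N,u \right)} = - 3 \left(\left(N N + 43\right) + 59\right) = - 3 \left(\left(N^{2} + 43\right) + 59\right) = - 3 \left(\left(43 + N^{2}\right) + 59\right) = - 3 \left(102 + N^{2}\right) = -306 - 3 N^{2}$)
$\left(46971 + l{\left(100,- 4 z{\left(-5 \right)} + 7 \right)}\right) \left(T{\left(-1,33 \right)} + 49087\right) = \left(46971 + \left(2 + \left(\left(-4\right) \left(-1\right) + 7\right)\right)\right) \left(\left(-306 - 3 \left(-1\right)^{2}\right) + 49087\right) = \left(46971 + \left(2 + \left(4 + 7\right)\right)\right) \left(\left(-306 - 3\right) + 49087\right) = \left(46971 + \left(2 + 11\right)\right) \left(\left(-306 - 3\right) + 49087\right) = \left(46971 + 13\right) \left(-309 + 49087\right) = 46984 \cdot 48778 = 2291785552$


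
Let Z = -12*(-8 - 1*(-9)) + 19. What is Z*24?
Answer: 168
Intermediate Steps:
Z = 7 (Z = -12*(-8 + 9) + 19 = -12*1 + 19 = -12 + 19 = 7)
Z*24 = 7*24 = 168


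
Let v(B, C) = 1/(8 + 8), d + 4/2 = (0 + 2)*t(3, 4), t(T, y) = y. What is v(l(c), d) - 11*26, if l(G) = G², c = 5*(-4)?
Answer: -4575/16 ≈ -285.94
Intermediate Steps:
c = -20
d = 6 (d = -2 + (0 + 2)*4 = -2 + 2*4 = -2 + 8 = 6)
v(B, C) = 1/16
v(l(c), d) - 11*26 = 1/16 - 11*26 = 1/16 - 286 = -4575/16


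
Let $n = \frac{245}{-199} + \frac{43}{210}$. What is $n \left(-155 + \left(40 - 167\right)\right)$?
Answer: $\frac{2015971}{6965} \approx 289.44$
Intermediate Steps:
$n = - \frac{42893}{41790}$ ($n = 245 \left(- \frac{1}{199}\right) + 43 \cdot \frac{1}{210} = - \frac{245}{199} + \frac{43}{210} = - \frac{42893}{41790} \approx -1.0264$)
$n \left(-155 + \left(40 - 167\right)\right) = - \frac{42893 \left(-155 + \left(40 - 167\right)\right)}{41790} = - \frac{42893 \left(-155 - 127\right)}{41790} = \left(- \frac{42893}{41790}\right) \left(-282\right) = \frac{2015971}{6965}$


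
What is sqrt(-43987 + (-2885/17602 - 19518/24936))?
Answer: I*sqrt(14712579339303712945)/18288478 ≈ 209.73*I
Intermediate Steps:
sqrt(-43987 + (-2885/17602 - 19518/24936)) = sqrt(-43987 + (-2885*1/17602 - 19518*1/24936)) = sqrt(-43987 + (-2885/17602 - 3253/4156)) = sqrt(-43987 - 34624683/36576956) = sqrt(-1608945188255/36576956) = I*sqrt(14712579339303712945)/18288478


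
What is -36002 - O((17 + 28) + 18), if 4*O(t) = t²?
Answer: -147977/4 ≈ -36994.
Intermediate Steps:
O(t) = t²/4
-36002 - O((17 + 28) + 18) = -36002 - ((17 + 28) + 18)²/4 = -36002 - (45 + 18)²/4 = -36002 - 63²/4 = -36002 - 3969/4 = -147977/4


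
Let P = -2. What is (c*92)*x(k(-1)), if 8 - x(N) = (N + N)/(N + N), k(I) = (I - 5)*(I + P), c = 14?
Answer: 9016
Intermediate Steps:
k(I) = (-5 + I)*(-2 + I) (k(I) = (I - 5)*(I - 2) = (-5 + I)*(-2 + I))
x(N) = 7 (x(N) = 8 - (N + N)/(N + N) = 8 - 2*N/(2*N) = 8 - 2*N*1/(2*N) = 8 - 1*1 = 8 - 1 = 7)
(c*92)*x(k(-1)) = (14*92)*7 = 1288*7 = 9016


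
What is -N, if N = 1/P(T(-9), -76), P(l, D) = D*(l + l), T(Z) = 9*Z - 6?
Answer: -1/13224 ≈ -7.5620e-5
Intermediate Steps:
T(Z) = -6 + 9*Z
P(l, D) = 2*D*l (P(l, D) = D*(2*l) = 2*D*l)
N = 1/13224 (N = 1/(2*(-76)*(-6 + 9*(-9))) = 1/(2*(-76)*(-6 - 81)) = 1/(2*(-76)*(-87)) = 1/13224 ≈ 7.5620e-5)
-N = -1*1/13224 = -1/13224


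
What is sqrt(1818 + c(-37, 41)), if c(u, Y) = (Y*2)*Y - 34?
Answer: sqrt(5146) ≈ 71.736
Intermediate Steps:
c(u, Y) = -34 + 2*Y**2 (c(u, Y) = (2*Y)*Y - 34 = 2*Y**2 - 34 = -34 + 2*Y**2)
sqrt(1818 + c(-37, 41)) = sqrt(1818 + (-34 + 2*41**2)) = sqrt(1818 + (-34 + 2*1681)) = sqrt(1818 + (-34 + 3362)) = sqrt(1818 + 3328) = sqrt(5146)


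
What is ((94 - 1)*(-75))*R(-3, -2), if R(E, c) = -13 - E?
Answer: 69750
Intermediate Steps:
((94 - 1)*(-75))*R(-3, -2) = ((94 - 1)*(-75))*(-13 - 1*(-3)) = (93*(-75))*(-13 + 3) = -6975*(-10) = 69750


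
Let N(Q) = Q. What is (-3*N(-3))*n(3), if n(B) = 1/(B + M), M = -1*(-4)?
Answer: 9/7 ≈ 1.2857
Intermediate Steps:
M = 4
n(B) = 1/(4 + B) (n(B) = 1/(B + 4) = 1/(4 + B))
(-3*N(-3))*n(3) = (-3*(-3))/(4 + 3) = 9/7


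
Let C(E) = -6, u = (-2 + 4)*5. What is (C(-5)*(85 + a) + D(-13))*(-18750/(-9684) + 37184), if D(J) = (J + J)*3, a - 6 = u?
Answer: -6842063514/269 ≈ -2.5435e+7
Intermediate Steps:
u = 10 (u = 2*5 = 10)
a = 16 (a = 6 + 10 = 16)
D(J) = 6*J (D(J) = (2*J)*3 = 6*J)
(C(-5)*(85 + a) + D(-13))*(-18750/(-9684) + 37184) = (-6*(85 + 16) + 6*(-13))*(-18750/(-9684) + 37184) = (-6*101 - 78)*(-18750*(-1/9684) + 37184) = (-606 - 78)*(3125/1614 + 37184) = -684*60018101/1614 = -6842063514/269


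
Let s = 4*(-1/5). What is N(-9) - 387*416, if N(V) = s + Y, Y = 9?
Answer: -804919/5 ≈ -1.6098e+5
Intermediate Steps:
s = -⅘ (s = 4*(-1*⅕) = 4*(-⅕) = -⅘ ≈ -0.80000)
N(V) = 41/5 (N(V) = -⅘ + 9 = 41/5)
N(-9) - 387*416 = 41/5 - 387*416 = 41/5 - 160992 = -804919/5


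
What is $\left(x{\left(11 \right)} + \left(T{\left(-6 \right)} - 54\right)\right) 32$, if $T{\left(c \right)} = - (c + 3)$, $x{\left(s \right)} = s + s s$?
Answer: $2592$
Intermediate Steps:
$x{\left(s \right)} = s + s^{2}$
$T{\left(c \right)} = -3 - c$ ($T{\left(c \right)} = - (3 + c) = -3 - c$)
$\left(x{\left(11 \right)} + \left(T{\left(-6 \right)} - 54\right)\right) 32 = \left(11 \left(1 + 11\right) - 51\right) 32 = \left(11 \cdot 12 + \left(\left(-3 + 6\right) - 54\right)\right) 32 = \left(132 + \left(3 - 54\right)\right) 32 = \left(132 - 51\right) 32 = 81 \cdot 32 = 2592$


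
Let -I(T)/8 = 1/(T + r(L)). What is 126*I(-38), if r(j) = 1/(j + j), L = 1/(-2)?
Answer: 336/13 ≈ 25.846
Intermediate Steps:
L = -½ (L = 1*(-½) = -½ ≈ -0.50000)
r(j) = 1/(2*j)
I(T) = -8/(-1 + T) (I(T) = -8/(T + 1/(2*(-½))) = -8/(T + (½)*(-2)) = -8/(T - 1) = -8/(-1 + T))
126*I(-38) = 126*(-8/(-1 - 38)) = 126*(-8/(-39)) = 126*(-8*(-1/39)) = 126*(8/39) = 336/13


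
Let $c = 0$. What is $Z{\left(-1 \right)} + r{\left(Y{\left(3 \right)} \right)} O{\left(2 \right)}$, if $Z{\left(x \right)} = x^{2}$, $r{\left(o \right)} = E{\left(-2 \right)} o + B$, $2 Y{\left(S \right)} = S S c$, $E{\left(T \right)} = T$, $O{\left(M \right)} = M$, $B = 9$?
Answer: $19$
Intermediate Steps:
$Y{\left(S \right)} = 0$ ($Y{\left(S \right)} = \frac{S S 0}{2} = \frac{S^{2} \cdot 0}{2} = \frac{1}{2} \cdot 0 = 0$)
$r{\left(o \right)} = 9 - 2 o$ ($r{\left(o \right)} = - 2 o + 9 = 9 - 2 o$)
$Z{\left(-1 \right)} + r{\left(Y{\left(3 \right)} \right)} O{\left(2 \right)} = \left(-1\right)^{2} + \left(9 - 0\right) 2 = 1 + \left(9 + 0\right) 2 = 1 + 9 \cdot 2 = 1 + 18 = 19$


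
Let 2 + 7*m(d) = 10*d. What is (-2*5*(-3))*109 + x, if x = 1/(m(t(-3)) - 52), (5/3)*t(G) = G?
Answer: 1255673/384 ≈ 3270.0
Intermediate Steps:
t(G) = 3*G/5
m(d) = -2/7 + 10*d/7 (m(d) = -2/7 + (10*d)/7 = -2/7 + 10*d/7)
x = -7/384 (x = 1/((-2/7 + 10*((⅗)*(-3))/7) - 52) = 1/((-2/7 + (10/7)*(-9/5)) - 52) = 1/((-2/7 - 18/7) - 52) = 1/(-20/7 - 52) = 1/(-384/7) = -7/384 ≈ -0.018229)
(-2*5*(-3))*109 + x = (-2*5*(-3))*109 - 7/384 = -10*(-3)*109 - 7/384 = 30*109 - 7/384 = 3270 - 7/384 = 1255673/384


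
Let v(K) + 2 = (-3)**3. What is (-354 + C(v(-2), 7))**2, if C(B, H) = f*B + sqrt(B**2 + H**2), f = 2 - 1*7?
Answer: (209 - sqrt(890))**2 ≈ 32101.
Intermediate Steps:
v(K) = -29 (v(K) = -2 + (-3)**3 = -2 - 27 = -29)
f = -5 (f = 2 - 7 = -5)
C(B, H) = sqrt(B**2 + H**2) - 5*B (C(B, H) = -5*B + sqrt(B**2 + H**2) = sqrt(B**2 + H**2) - 5*B)
(-354 + C(v(-2), 7))**2 = (-354 + (sqrt((-29)**2 + 7**2) - 5*(-29)))**2 = (-354 + (sqrt(841 + 49) + 145))**2 = (-354 + (sqrt(890) + 145))**2 = (-354 + (145 + sqrt(890)))**2 = (-209 + sqrt(890))**2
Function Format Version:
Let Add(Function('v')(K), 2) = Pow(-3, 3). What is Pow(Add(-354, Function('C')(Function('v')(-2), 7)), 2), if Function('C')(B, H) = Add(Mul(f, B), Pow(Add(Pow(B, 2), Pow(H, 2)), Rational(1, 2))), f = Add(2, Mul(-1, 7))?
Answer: Pow(Add(209, Mul(-1, Pow(890, Rational(1, 2)))), 2) ≈ 32101.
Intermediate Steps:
Function('v')(K) = -29 (Function('v')(K) = Add(-2, Pow(-3, 3)) = Add(-2, -27) = -29)
f = -5 (f = Add(2, -7) = -5)
Function('C')(B, H) = Add(Pow(Add(Pow(B, 2), Pow(H, 2)), Rational(1, 2)), Mul(-5, B)) (Function('C')(B, H) = Add(Mul(-5, B), Pow(Add(Pow(B, 2), Pow(H, 2)), Rational(1, 2))) = Add(Pow(Add(Pow(B, 2), Pow(H, 2)), Rational(1, 2)), Mul(-5, B)))
Pow(Add(-354, Function('C')(Function('v')(-2), 7)), 2) = Pow(Add(-354, Add(Pow(Add(Pow(-29, 2), Pow(7, 2)), Rational(1, 2)), Mul(-5, -29))), 2) = Pow(Add(-354, Add(Pow(Add(841, 49), Rational(1, 2)), 145)), 2) = Pow(Add(-354, Add(Pow(890, Rational(1, 2)), 145)), 2) = Pow(Add(-354, Add(145, Pow(890, Rational(1, 2)))), 2) = Pow(Add(-209, Pow(890, Rational(1, 2))), 2)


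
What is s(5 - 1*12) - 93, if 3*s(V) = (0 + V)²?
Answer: -230/3 ≈ -76.667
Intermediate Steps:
s(V) = V²/3 (s(V) = (0 + V)²/3 = V²/3)
s(5 - 1*12) - 93 = (5 - 1*12)²/3 - 93 = (5 - 12)²/3 - 93 = (⅓)*(-7)² - 93 = (⅓)*49 - 93 = 49/3 - 93 = -230/3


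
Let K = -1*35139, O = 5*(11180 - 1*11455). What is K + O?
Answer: -36514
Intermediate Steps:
O = -1375 (O = 5*(11180 - 11455) = 5*(-275) = -1375)
K = -35139
K + O = -35139 - 1375 = -36514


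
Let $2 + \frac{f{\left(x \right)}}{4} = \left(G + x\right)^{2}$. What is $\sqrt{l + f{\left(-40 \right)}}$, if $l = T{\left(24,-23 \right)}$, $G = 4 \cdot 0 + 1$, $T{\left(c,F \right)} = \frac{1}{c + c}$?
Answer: $\frac{\sqrt{874947}}{12} \approx 77.949$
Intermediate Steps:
$T{\left(c,F \right)} = \frac{1}{2 c}$
$G = 1$ ($G = 0 + 1 = 1$)
$f{\left(x \right)} = -8 + 4 \left(1 + x\right)^{2}$
$l = \frac{1}{48}$ ($l = \frac{1}{2 \cdot 24} = \frac{1}{2} \cdot \frac{1}{24} = \frac{1}{48} \approx 0.020833$)
$\sqrt{l + f{\left(-40 \right)}} = \sqrt{\frac{1}{48} - \left(8 - 4 \left(1 - 40\right)^{2}\right)} = \sqrt{\frac{1}{48} - \left(8 - 4 \left(-39\right)^{2}\right)} = \sqrt{\frac{1}{48} + \left(-8 + 4 \cdot 1521\right)} = \sqrt{\frac{1}{48} + \left(-8 + 6084\right)} = \sqrt{\frac{1}{48} + 6076} = \sqrt{\frac{291649}{48}} = \frac{\sqrt{874947}}{12}$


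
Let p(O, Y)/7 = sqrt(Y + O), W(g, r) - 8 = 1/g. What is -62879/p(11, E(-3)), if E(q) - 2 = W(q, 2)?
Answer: -62879*sqrt(186)/434 ≈ -1975.9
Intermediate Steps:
W(g, r) = 8 + 1/g
E(q) = 10 + 1/q (E(q) = 2 + (8 + 1/q) = 10 + 1/q)
p(O, Y) = 7*sqrt(O + Y) (p(O, Y) = 7*sqrt(Y + O) = 7*sqrt(O + Y))
-62879/p(11, E(-3)) = -62879/(7*sqrt(11 + (10 + 1/(-3)))) = -62879/(7*sqrt(11 + (10 - 1/3))) = -62879/(7*sqrt(11 + 29/3)) = -62879/(7*sqrt(62/3)) = -62879/(7*(sqrt(186)/3)) = -62879/(7*sqrt(186)/3) = -62879*sqrt(186)/434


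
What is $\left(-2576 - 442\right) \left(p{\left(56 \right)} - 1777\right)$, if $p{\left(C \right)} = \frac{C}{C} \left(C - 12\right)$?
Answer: $5230194$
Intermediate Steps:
$p{\left(C \right)} = -12 + C$ ($p{\left(C \right)} = 1 \left(C - 12\right) = 1 \left(-12 + C\right) = -12 + C$)
$\left(-2576 - 442\right) \left(p{\left(56 \right)} - 1777\right) = \left(-2576 - 442\right) \left(\left(-12 + 56\right) - 1777\right) = \left(-2576 - 442\right) \left(44 - 1777\right) = \left(-3018\right) \left(-1733\right) = 5230194$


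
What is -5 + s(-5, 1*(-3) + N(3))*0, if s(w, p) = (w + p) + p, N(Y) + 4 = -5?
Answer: -5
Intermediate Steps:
N(Y) = -9 (N(Y) = -4 - 5 = -9)
s(w, p) = w + 2*p (s(w, p) = (p + w) + p = w + 2*p)
-5 + s(-5, 1*(-3) + N(3))*0 = -5 + (-5 + 2*(1*(-3) - 9))*0 = -5 + (-5 + 2*(-3 - 9))*0 = -5 + (-5 + 2*(-12))*0 = -5 + (-5 - 24)*0 = -5 - 29*0 = -5 + 0 = -5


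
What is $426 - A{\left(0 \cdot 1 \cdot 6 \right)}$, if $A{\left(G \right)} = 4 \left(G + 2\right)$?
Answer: $418$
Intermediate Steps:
$A{\left(G \right)} = 8 + 4 G$ ($A{\left(G \right)} = 4 \left(2 + G\right) = 8 + 4 G$)
$426 - A{\left(0 \cdot 1 \cdot 6 \right)} = 426 - \left(8 + 4 \cdot 0 \cdot 1 \cdot 6\right) = 426 - \left(8 + 4 \cdot 0 \cdot 6\right) = 426 - \left(8 + 4 \cdot 0\right) = 426 - \left(8 + 0\right) = 426 - 8 = 418$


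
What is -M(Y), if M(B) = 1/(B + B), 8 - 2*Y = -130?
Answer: -1/138 ≈ -0.0072464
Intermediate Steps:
Y = 69 (Y = 4 - ½*(-130) = 4 + 65 = 69)
M(B) = 1/(2*B)
-M(Y) = -1/(2*69) = -1*1/138 = -1/138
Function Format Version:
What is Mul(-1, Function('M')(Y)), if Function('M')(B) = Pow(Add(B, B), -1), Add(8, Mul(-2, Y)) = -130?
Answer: Rational(-1, 138) ≈ -0.0072464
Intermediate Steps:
Y = 69 (Y = Add(4, Mul(Rational(-1, 2), -130)) = Add(4, 65) = 69)
Function('M')(B) = Mul(Rational(1, 2), Pow(B, -1)) (Function('M')(B) = Pow(Mul(2, B), -1) = Mul(Rational(1, 2), Pow(B, -1)))
Mul(-1, Function('M')(Y)) = Mul(-1, Mul(Rational(1, 2), Pow(69, -1))) = Mul(-1, Mul(Rational(1, 2), Rational(1, 69))) = Mul(-1, Rational(1, 138)) = Rational(-1, 138)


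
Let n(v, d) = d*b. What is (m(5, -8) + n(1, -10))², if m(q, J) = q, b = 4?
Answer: 1225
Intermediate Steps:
n(v, d) = 4*d (n(v, d) = d*4 = 4*d)
(m(5, -8) + n(1, -10))² = (5 + 4*(-10))² = (5 - 40)² = (-35)² = 1225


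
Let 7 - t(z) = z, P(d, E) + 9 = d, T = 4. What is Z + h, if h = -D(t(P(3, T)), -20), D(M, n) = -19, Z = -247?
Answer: -228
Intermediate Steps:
P(d, E) = -9 + d
t(z) = 7 - z
h = 19 (h = -1*(-19) = 19)
Z + h = -247 + 19 = -228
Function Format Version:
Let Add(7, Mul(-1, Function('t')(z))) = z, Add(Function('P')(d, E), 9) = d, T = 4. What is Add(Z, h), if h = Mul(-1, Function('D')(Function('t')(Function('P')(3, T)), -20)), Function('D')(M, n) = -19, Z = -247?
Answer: -228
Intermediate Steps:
Function('P')(d, E) = Add(-9, d)
Function('t')(z) = Add(7, Mul(-1, z))
h = 19 (h = Mul(-1, -19) = 19)
Add(Z, h) = Add(-247, 19) = -228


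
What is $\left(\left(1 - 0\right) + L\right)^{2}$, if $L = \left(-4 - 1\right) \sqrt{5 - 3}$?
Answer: $51 - 10 \sqrt{2} \approx 36.858$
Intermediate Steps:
$L = - 5 \sqrt{2} \approx -7.0711$
$\left(\left(1 - 0\right) + L\right)^{2} = \left(\left(1 - 0\right) - 5 \sqrt{2}\right)^{2} = \left(\left(1 + 0\right) - 5 \sqrt{2}\right)^{2} = \left(1 - 5 \sqrt{2}\right)^{2}$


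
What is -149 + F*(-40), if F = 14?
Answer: -709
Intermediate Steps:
-149 + F*(-40) = -149 + 14*(-40) = -149 - 560 = -709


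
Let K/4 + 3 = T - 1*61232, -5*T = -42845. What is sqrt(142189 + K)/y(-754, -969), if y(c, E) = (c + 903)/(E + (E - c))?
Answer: -5920*I*sqrt(2739)/149 ≈ -2079.4*I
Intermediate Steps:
T = 8569 (T = -1/5*(-42845) = 8569)
K = -210664 (K = -12 + 4*(8569 - 1*61232) = -12 + 4*(8569 - 61232) = -12 + 4*(-52663) = -12 - 210652 = -210664)
y(c, E) = (903 + c)/(-c + 2*E)
sqrt(142189 + K)/y(-754, -969) = sqrt(142189 - 210664)/(((903 - 754)/(-1*(-754) + 2*(-969)))) = sqrt(-68475)/((149/(754 - 1938))) = (5*I*sqrt(2739))/((149/(-1184))) = (5*I*sqrt(2739))/((-1/1184*149)) = (5*I*sqrt(2739))/(-149/1184) = (5*I*sqrt(2739))*(-1184/149) = -5920*I*sqrt(2739)/149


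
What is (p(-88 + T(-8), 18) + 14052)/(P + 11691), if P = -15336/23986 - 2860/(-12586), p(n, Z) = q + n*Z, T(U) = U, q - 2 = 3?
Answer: 930493659221/882311451025 ≈ 1.0546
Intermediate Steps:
q = 5 (q = 2 + 3 = 5)
p(n, Z) = 5 + Z*n (p(n, Z) = 5 + n*Z = 5 + Z*n)
P = -31104734/75471949 (P = -15336*1/23986 - 2860*(-1/12586) = -7668/11993 + 1430/6293 = -31104734/75471949 ≈ -0.41214)
(p(-88 + T(-8), 18) + 14052)/(P + 11691) = ((5 + 18*(-88 - 8)) + 14052)/(-31104734/75471949 + 11691) = ((5 + 18*(-96)) + 14052)/(882311451025/75471949) = ((5 - 1728) + 14052)*(75471949/882311451025) = (-1723 + 14052)*(75471949/882311451025) = 12329*(75471949/882311451025) = 930493659221/882311451025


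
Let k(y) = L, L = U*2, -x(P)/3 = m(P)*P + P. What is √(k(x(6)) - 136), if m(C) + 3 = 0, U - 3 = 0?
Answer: I*√130 ≈ 11.402*I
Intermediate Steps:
U = 3 (U = 3 + 0 = 3)
m(C) = -3 (m(C) = -3 + 0 = -3)
x(P) = 6*P (x(P) = -3*(-3*P + P) = -(-6)*P = 6*P)
L = 6 (L = 3*2 = 6)
k(y) = 6
√(k(x(6)) - 136) = √(6 - 136) = √(-130) = I*√130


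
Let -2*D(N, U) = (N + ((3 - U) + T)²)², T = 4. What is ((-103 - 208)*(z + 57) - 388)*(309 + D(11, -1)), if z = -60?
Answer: -2728815/2 ≈ -1.3644e+6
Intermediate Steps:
D(N, U) = -(N + (7 - U)²)²/2 (D(N, U) = -(N + ((3 - U) + 4)²)²/2 = -(N + (7 - U)²)²/2)
((-103 - 208)*(z + 57) - 388)*(309 + D(11, -1)) = ((-103 - 208)*(-60 + 57) - 388)*(309 - (11 + (-7 - 1)²)²/2) = (-311*(-3) - 388)*(309 - (11 + (-8)²)²/2) = (933 - 388)*(309 - (11 + 64)²/2) = 545*(309 - ½*75²) = 545*(309 - ½*5625) = 545*(309 - 5625/2) = 545*(-5007/2) = -2728815/2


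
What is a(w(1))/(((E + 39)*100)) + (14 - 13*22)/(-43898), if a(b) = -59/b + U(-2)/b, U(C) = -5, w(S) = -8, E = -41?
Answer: -18549/548725 ≈ -0.033804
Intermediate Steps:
a(b) = -64/b (a(b) = -59/b - 5/b = -64/b)
a(w(1))/(((E + 39)*100)) + (14 - 13*22)/(-43898) = (-64/(-8))/(((-41 + 39)*100)) + (14 - 13*22)/(-43898) = (-64*(-1/8))/((-2*100)) + (14 - 286)*(-1/43898) = 8/(-200) - 272*(-1/43898) = 8*(-1/200) + 136/21949 = -1/25 + 136/21949 = -18549/548725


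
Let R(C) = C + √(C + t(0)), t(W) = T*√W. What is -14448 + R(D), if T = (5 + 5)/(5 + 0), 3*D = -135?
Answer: -14493 + 3*I*√5 ≈ -14493.0 + 6.7082*I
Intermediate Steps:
D = -45 (D = (⅓)*(-135) = -45)
T = 2 (T = 10/5 = 10*(⅕) = 2)
t(W) = 2*√W
R(C) = C + √C (R(C) = C + √(C + 2*√0) = C + √(C + 2*0) = C + √(C + 0) = C + √C)
-14448 + R(D) = -14448 + (-45 + √(-45)) = -14448 + (-45 + 3*I*√5) = -14493 + 3*I*√5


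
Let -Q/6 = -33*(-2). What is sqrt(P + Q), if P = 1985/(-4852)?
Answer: I*sqrt(2333056301)/2426 ≈ 19.91*I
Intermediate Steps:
P = -1985/4852 (P = 1985*(-1/4852) = -1985/4852 ≈ -0.40911)
Q = -396 (Q = -(-198)*(-2) = -6*66 = -396)
sqrt(P + Q) = sqrt(-1985/4852 - 396) = sqrt(-1923377/4852) = I*sqrt(2333056301)/2426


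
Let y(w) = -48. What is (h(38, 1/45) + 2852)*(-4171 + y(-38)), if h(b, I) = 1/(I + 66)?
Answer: -35749008803/2971 ≈ -1.2033e+7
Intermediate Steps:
h(b, I) = 1/(66 + I)
(h(38, 1/45) + 2852)*(-4171 + y(-38)) = (1/(66 + 1/45) + 2852)*(-4171 - 48) = (1/(66 + 1/45) + 2852)*(-4219) = (1/(2971/45) + 2852)*(-4219) = (45/2971 + 2852)*(-4219) = (8473337/2971)*(-4219) = -35749008803/2971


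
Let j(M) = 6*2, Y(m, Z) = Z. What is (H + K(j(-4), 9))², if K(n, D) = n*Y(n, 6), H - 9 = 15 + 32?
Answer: 16384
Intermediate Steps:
H = 56 (H = 9 + (15 + 32) = 9 + 47 = 56)
j(M) = 12
K(n, D) = 6*n (K(n, D) = n*6 = 6*n)
(H + K(j(-4), 9))² = (56 + 6*12)² = (56 + 72)² = 128² = 16384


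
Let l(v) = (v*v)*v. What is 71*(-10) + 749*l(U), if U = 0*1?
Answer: -710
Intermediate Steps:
U = 0
l(v) = v**3 (l(v) = v**2*v = v**3)
71*(-10) + 749*l(U) = 71*(-10) + 749*0**3 = -710 + 749*0 = -710 + 0 = -710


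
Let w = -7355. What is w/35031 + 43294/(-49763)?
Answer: -1882638979/1743247653 ≈ -1.0800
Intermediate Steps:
w/35031 + 43294/(-49763) = -7355/35031 + 43294/(-49763) = -7355*1/35031 + 43294*(-1/49763) = -7355/35031 - 43294/49763 = -1882638979/1743247653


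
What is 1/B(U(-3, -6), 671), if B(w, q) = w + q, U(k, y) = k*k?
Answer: 1/680 ≈ 0.0014706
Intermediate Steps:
U(k, y) = k²
B(w, q) = q + w
1/B(U(-3, -6), 671) = 1/(671 + (-3)²) = 1/(671 + 9) = 1/680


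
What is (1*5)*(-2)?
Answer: -10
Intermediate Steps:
(1*5)*(-2) = 5*(-2) = -10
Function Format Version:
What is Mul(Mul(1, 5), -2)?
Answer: -10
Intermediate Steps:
Mul(Mul(1, 5), -2) = Mul(5, -2) = -10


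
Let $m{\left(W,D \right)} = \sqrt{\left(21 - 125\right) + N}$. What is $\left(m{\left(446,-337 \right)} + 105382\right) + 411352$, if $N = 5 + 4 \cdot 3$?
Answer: $516734 + i \sqrt{87} \approx 5.1673 \cdot 10^{5} + 9.3274 i$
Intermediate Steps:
$N = 17$ ($N = 5 + 12 = 17$)
$m{\left(W,D \right)} = i \sqrt{87}$ ($m{\left(W,D \right)} = \sqrt{\left(21 - 125\right) + 17} = \sqrt{-104 + 17} = \sqrt{-87} = i \sqrt{87}$)
$\left(m{\left(446,-337 \right)} + 105382\right) + 411352 = \left(i \sqrt{87} + 105382\right) + 411352 = \left(105382 + i \sqrt{87}\right) + 411352 = 516734 + i \sqrt{87}$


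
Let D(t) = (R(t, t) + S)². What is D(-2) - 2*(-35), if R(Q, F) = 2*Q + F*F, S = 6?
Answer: 106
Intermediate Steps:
R(Q, F) = F² + 2*Q (R(Q, F) = 2*Q + F² = F² + 2*Q)
D(t) = (6 + t² + 2*t)² (D(t) = ((t² + 2*t) + 6)² = (6 + t² + 2*t)²)
D(-2) - 2*(-35) = (6 + (-2)² + 2*(-2))² - 2*(-35) = (6 + 4 - 4)² + 70 = 6² + 70 = 36 + 70 = 106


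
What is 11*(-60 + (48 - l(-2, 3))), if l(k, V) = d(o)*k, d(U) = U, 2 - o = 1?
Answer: -110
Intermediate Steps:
o = 1 (o = 2 - 1*1 = 2 - 1 = 1)
l(k, V) = k (l(k, V) = 1*k = k)
11*(-60 + (48 - l(-2, 3))) = 11*(-60 + (48 - 1*(-2))) = 11*(-60 + (48 + 2)) = 11*(-60 + 50) = 11*(-10) = -110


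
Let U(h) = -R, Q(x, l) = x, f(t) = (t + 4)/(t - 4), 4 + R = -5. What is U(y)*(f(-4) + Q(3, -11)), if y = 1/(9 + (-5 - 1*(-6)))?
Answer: 27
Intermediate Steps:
R = -9 (R = -4 - 5 = -9)
f(t) = (4 + t)/(-4 + t)
y = ⅒ (y = 1/(9 + (-5 + 6)) = 1/(9 + 1) = 1/10 = ⅒ ≈ 0.10000)
U(h) = 9 (U(h) = -1*(-9) = 9)
U(y)*(f(-4) + Q(3, -11)) = 9*((4 - 4)/(-4 - 4) + 3) = 9*(0/(-8) + 3) = 9*(-⅛*0 + 3) = 9*(0 + 3) = 9*3 = 27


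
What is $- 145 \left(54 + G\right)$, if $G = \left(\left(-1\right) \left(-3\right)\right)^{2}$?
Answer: $-9135$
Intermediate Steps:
$G = 9$ ($G = 3^{2} = 9$)
$- 145 \left(54 + G\right) = - 145 \left(54 + 9\right) = \left(-145\right) 63 = -9135$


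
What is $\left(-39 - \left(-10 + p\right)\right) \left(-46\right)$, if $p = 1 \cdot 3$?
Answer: $1472$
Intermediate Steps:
$p = 3$
$\left(-39 - \left(-10 + p\right)\right) \left(-46\right) = \left(-39 + \left(10 - 3\right)\right) \left(-46\right) = \left(-39 + 7\right) \left(-46\right) = \left(-32\right) \left(-46\right) = 1472$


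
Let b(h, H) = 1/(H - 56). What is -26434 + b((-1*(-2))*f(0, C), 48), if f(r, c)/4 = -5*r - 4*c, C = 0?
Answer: -211473/8 ≈ -26434.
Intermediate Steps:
f(r, c) = -20*r - 16*c (f(r, c) = 4*(-5*r - 4*c) = -20*r - 16*c)
b(h, H) = 1/(-56 + H)
-26434 + b((-1*(-2))*f(0, C), 48) = -26434 + 1/(-56 + 48) = -26434 + 1/(-8) = -26434 - 1/8 = -211473/8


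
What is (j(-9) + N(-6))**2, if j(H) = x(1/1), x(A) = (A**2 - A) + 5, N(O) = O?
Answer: 1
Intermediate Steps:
x(A) = 5 + A**2 - A
j(H) = 5 (j(H) = 5 + (1/1)**2 - 1/1 = 5 + 1**2 - 1*1 = 5 + 1 - 1 = 5)
(j(-9) + N(-6))**2 = (5 - 6)**2 = (-1)**2 = 1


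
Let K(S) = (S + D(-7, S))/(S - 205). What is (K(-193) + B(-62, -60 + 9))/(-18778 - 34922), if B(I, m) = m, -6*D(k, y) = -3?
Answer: 40211/42745200 ≈ 0.00094071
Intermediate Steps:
D(k, y) = 1/2 (D(k, y) = -1/6*(-3) = 1/2)
K(S) = (1/2 + S)/(-205 + S) (K(S) = (S + 1/2)/(S - 205) = (1/2 + S)/(-205 + S))
(K(-193) + B(-62, -60 + 9))/(-18778 - 34922) = ((1/2 - 193)/(-205 - 193) + (-60 + 9))/(-18778 - 34922) = (-385/2/(-398) - 51)/(-53700) = (-1/398*(-385/2) - 51)*(-1/53700) = (385/796 - 51)*(-1/53700) = -40211/796*(-1/53700) = 40211/42745200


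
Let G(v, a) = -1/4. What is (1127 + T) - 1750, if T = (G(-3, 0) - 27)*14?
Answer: -2009/2 ≈ -1004.5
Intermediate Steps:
G(v, a) = -¼ (G(v, a) = -1*¼ = -¼)
T = -763/2 (T = (-¼ - 27)*14 = -109/4*14 = -763/2 ≈ -381.50)
(1127 + T) - 1750 = (1127 - 763/2) - 1750 = 1491/2 - 1750 = -2009/2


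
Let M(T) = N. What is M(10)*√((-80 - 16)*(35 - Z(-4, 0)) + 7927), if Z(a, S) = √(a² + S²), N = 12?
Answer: 12*√4951 ≈ 844.36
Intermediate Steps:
Z(a, S) = √(S² + a²)
M(T) = 12
M(10)*√((-80 - 16)*(35 - Z(-4, 0)) + 7927) = 12*√((-80 - 16)*(35 - √(0² + (-4)²)) + 7927) = 12*√(-96*(35 - √(0 + 16)) + 7927) = 12*√(-96*(35 - √16) + 7927) = 12*√(-96*(35 - 1*4) + 7927) = 12*√(-96*(35 - 4) + 7927) = 12*√(-96*31 + 7927) = 12*√(-2976 + 7927) = 12*√4951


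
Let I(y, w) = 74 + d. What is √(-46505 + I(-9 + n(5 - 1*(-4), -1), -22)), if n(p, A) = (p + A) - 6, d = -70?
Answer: 7*I*√949 ≈ 215.64*I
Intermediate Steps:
n(p, A) = -6 + A + p (n(p, A) = (A + p) - 6 = -6 + A + p)
I(y, w) = 4 (I(y, w) = 74 - 70 = 4)
√(-46505 + I(-9 + n(5 - 1*(-4), -1), -22)) = √(-46505 + 4) = √(-46501) = 7*I*√949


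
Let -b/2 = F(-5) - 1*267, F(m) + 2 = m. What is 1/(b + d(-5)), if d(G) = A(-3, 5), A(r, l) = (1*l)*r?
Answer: 1/533 ≈ 0.0018762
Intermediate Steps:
F(m) = -2 + m
A(r, l) = l*r
b = 548 (b = -2*((-2 - 5) - 1*267) = -2*(-7 - 267) = -2*(-274) = 548)
d(G) = -15 (d(G) = 5*(-3) = -15)
1/(b + d(-5)) = 1/(548 - 15) = 1/533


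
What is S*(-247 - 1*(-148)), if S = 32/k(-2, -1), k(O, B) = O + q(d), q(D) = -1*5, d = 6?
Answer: 3168/7 ≈ 452.57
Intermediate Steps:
q(D) = -5
k(O, B) = -5 + O (k(O, B) = O - 5 = -5 + O)
S = -32/7 (S = 32/(-5 - 2) = 32/(-7) = 32*(-1/7) = -32/7 ≈ -4.5714)
S*(-247 - 1*(-148)) = -32*(-247 - 1*(-148))/7 = -32*(-247 + 148)/7 = -32/7*(-99) = 3168/7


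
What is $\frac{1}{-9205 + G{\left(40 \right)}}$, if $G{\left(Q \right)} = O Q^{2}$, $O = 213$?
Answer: $\frac{1}{331595} \approx 3.0157 \cdot 10^{-6}$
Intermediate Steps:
$G{\left(Q \right)} = 213 Q^{2}$
$\frac{1}{-9205 + G{\left(40 \right)}} = \frac{1}{-9205 + 213 \cdot 40^{2}} = \frac{1}{-9205 + 213 \cdot 1600} = \frac{1}{-9205 + 340800} = \frac{1}{331595}$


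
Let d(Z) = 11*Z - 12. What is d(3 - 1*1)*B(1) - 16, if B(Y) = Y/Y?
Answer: -6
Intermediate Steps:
d(Z) = -12 + 11*Z
B(Y) = 1
d(3 - 1*1)*B(1) - 16 = (-12 + 11*(3 - 1*1))*1 - 16 = (-12 + 11*(3 - 1))*1 - 16 = (-12 + 11*2)*1 - 16 = (-12 + 22)*1 - 16 = 10*1 - 16 = 10 - 16 = -6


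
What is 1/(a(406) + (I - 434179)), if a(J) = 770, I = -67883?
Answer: -1/501292 ≈ -1.9948e-6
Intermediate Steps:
1/(a(406) + (I - 434179)) = 1/(770 + (-67883 - 434179)) = 1/(770 - 502062) = 1/(-501292) = -1/501292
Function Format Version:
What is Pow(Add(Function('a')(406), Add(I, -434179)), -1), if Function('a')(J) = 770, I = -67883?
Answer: Rational(-1, 501292) ≈ -1.9948e-6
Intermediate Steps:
Pow(Add(Function('a')(406), Add(I, -434179)), -1) = Pow(Add(770, Add(-67883, -434179)), -1) = Pow(Add(770, -502062), -1) = Pow(-501292, -1) = Rational(-1, 501292)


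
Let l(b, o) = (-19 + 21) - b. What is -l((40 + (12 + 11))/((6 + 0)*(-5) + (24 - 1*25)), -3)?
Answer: -125/31 ≈ -4.0323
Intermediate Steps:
l(b, o) = 2 - b
-l((40 + (12 + 11))/((6 + 0)*(-5) + (24 - 1*25)), -3) = -(2 - (40 + (12 + 11))/((6 + 0)*(-5) + (24 - 1*25))) = -(2 - (40 + 23)/(6*(-5) + (24 - 25))) = -(2 - 63/(-30 - 1)) = -(2 - 63/(-31)) = -(2 - 63*(-1)/31) = -(2 - 1*(-63/31)) = -(2 + 63/31) = -1*125/31 = -125/31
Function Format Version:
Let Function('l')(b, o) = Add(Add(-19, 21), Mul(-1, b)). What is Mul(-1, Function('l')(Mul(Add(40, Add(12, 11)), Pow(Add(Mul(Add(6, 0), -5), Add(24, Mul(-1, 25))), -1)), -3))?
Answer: Rational(-125, 31) ≈ -4.0323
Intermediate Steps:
Function('l')(b, o) = Add(2, Mul(-1, b))
Mul(-1, Function('l')(Mul(Add(40, Add(12, 11)), Pow(Add(Mul(Add(6, 0), -5), Add(24, Mul(-1, 25))), -1)), -3)) = Mul(-1, Add(2, Mul(-1, Mul(Add(40, Add(12, 11)), Pow(Add(Mul(Add(6, 0), -5), Add(24, Mul(-1, 25))), -1))))) = Mul(-1, Add(2, Mul(-1, Mul(Add(40, 23), Pow(Add(Mul(6, -5), Add(24, -25)), -1))))) = Mul(-1, Add(2, Mul(-1, Mul(63, Pow(Add(-30, -1), -1))))) = Mul(-1, Add(2, Mul(-1, Mul(63, Pow(-31, -1))))) = Mul(-1, Add(2, Mul(-1, Mul(63, Rational(-1, 31))))) = Mul(-1, Add(2, Mul(-1, Rational(-63, 31)))) = Mul(-1, Add(2, Rational(63, 31))) = Mul(-1, Rational(125, 31)) = Rational(-125, 31)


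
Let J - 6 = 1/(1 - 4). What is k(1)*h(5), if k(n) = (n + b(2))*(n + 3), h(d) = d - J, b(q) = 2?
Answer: -8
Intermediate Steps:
J = 17/3 (J = 6 + 1/(1 - 4) = 6 + 1/(-3) = 6 - ⅓ = 17/3 ≈ 5.6667)
h(d) = -17/3 + d (h(d) = d - 1*17/3 = d - 17/3 = -17/3 + d)
k(n) = (2 + n)*(3 + n) (k(n) = (n + 2)*(n + 3) = (2 + n)*(3 + n))
k(1)*h(5) = (6 + 1² + 5*1)*(-17/3 + 5) = (6 + 1 + 5)*(-⅔) = 12*(-⅔) = -8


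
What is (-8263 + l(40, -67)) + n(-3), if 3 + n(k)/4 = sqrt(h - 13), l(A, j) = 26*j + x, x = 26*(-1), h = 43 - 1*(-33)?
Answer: -10043 + 12*sqrt(7) ≈ -10011.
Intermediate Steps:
h = 76 (h = 43 + 33 = 76)
x = -26
l(A, j) = -26 + 26*j (l(A, j) = 26*j - 26 = -26 + 26*j)
n(k) = -12 + 12*sqrt(7) (n(k) = -12 + 4*sqrt(76 - 13) = -12 + 4*sqrt(63) = -12 + 4*(3*sqrt(7)) = -12 + 12*sqrt(7))
(-8263 + l(40, -67)) + n(-3) = (-8263 + (-26 + 26*(-67))) + (-12 + 12*sqrt(7)) = (-8263 + (-26 - 1742)) + (-12 + 12*sqrt(7)) = (-8263 - 1768) + (-12 + 12*sqrt(7)) = -10031 + (-12 + 12*sqrt(7)) = -10043 + 12*sqrt(7)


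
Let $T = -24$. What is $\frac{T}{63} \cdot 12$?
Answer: $- \frac{32}{7} \approx -4.5714$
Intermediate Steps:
$\frac{T}{63} \cdot 12 = \frac{1}{63} \left(-24\right) 12 = \left(- \frac{8}{21}\right) 12 = - \frac{32}{7}$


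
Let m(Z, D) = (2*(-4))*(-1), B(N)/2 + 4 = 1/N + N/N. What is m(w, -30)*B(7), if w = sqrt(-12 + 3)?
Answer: -320/7 ≈ -45.714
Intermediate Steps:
B(N) = -6 + 2/N (B(N) = -8 + 2*(1/N + N/N) = -8 + 2*(1/N + 1) = -8 + 2*(1 + 1/N) = -8 + (2 + 2/N) = -6 + 2/N)
w = 3*I (w = sqrt(-9) = 3*I ≈ 3.0*I)
m(Z, D) = 8 (m(Z, D) = -8*(-1) = 8)
m(w, -30)*B(7) = 8*(-6 + 2/7) = 8*(-40/7) = -320/7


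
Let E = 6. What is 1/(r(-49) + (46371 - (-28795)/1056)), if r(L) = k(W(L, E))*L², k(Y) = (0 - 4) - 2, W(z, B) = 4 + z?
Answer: 1056/33783835 ≈ 3.1258e-5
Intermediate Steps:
k(Y) = -6 (k(Y) = -4 - 2 = -6)
r(L) = -6*L²
1/(r(-49) + (46371 - (-28795)/1056)) = 1/(-6*(-49)² + (46371 - (-28795)/1056)) = 1/(-6*2401 + (46371 - (-28795)/1056)) = 1/(-14406 + (46371 - 1*(-28795/1056))) = 1/(-14406 + (46371 + 28795/1056)) = 1/(-14406 + 48996571/1056) = 1/(33783835/1056) = 1056/33783835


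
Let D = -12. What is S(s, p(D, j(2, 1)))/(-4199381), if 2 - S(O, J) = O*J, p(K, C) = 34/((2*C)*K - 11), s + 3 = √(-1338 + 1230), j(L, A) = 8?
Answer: -304/852474343 - 204*I*√3/852474343 ≈ -3.5661e-7 - 4.1449e-7*I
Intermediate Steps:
s = -3 + 6*I*√3 (s = -3 + √(-1338 + 1230) = -3 + √(-108) = -3 + 6*I*√3 ≈ -3.0 + 10.392*I)
p(K, C) = 34/(-11 + 2*C*K) (p(K, C) = 34/(2*C*K - 11) = 34/(-11 + 2*C*K))
S(O, J) = 2 - J*O (S(O, J) = 2 - O*J = 2 - J*O)
S(s, p(D, j(2, 1)))/(-4199381) = (2 - 34/(-11 + 2*8*(-12))*(-3 + 6*I*√3))/(-4199381) = (2 - 34/(-11 - 192)*(-3 + 6*I*√3))*(-1/4199381) = (2 - 34/(-203)*(-3 + 6*I*√3))*(-1/4199381) = (2 - 34*(-1/203)*(-3 + 6*I*√3))*(-1/4199381) = (2 - 1*(-34/203)*(-3 + 6*I*√3))*(-1/4199381) = (2 + (-102/203 + 204*I*√3/203))*(-1/4199381) = (304/203 + 204*I*√3/203)*(-1/4199381) = -304/852474343 - 204*I*√3/852474343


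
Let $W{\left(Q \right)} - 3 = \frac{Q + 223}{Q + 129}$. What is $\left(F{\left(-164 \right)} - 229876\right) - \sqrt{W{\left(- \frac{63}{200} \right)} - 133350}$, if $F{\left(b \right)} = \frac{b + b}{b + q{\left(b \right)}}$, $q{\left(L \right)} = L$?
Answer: $-229875 - \frac{i \sqrt{88326995657874}}{25737} \approx -2.2988 \cdot 10^{5} - 365.16 i$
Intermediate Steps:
$W{\left(Q \right)} = 3 + \frac{223 + Q}{129 + Q}$ ($W{\left(Q \right)} = 3 + \frac{Q + 223}{Q + 129} = 3 + \frac{223 + Q}{129 + Q}$)
$F{\left(b \right)} = 1$ ($F{\left(b \right)} = \frac{b + b}{b + b} = \frac{2 b}{2 b} = 2 b \frac{1}{2 b} = 1$)
$\left(F{\left(-164 \right)} - 229876\right) - \sqrt{W{\left(- \frac{63}{200} \right)} - 133350} = \left(1 - 229876\right) - \sqrt{\frac{2 \left(305 + 2 \left(- \frac{63}{200}\right)\right)}{129 - \frac{63}{200}} - 133350} = -229875 - \sqrt{\frac{2 \left(305 + 2 \left(\left(-63\right) \frac{1}{200}\right)\right)}{129 - \frac{63}{200}} - 133350} = -229875 - \sqrt{\frac{2 \left(305 + 2 \left(- \frac{63}{200}\right)\right)}{129 - \frac{63}{200}} - 133350} = -229875 - \sqrt{\frac{2 \left(305 - \frac{63}{100}\right)}{\frac{25737}{200}} - 133350} = -229875 - \sqrt{2 \cdot \frac{200}{25737} \cdot \frac{30437}{100} - 133350} = -229875 - \sqrt{\frac{121748}{25737} - 133350} = -229875 - \sqrt{- \frac{3431907202}{25737}} = -229875 - \frac{i \sqrt{88326995657874}}{25737}$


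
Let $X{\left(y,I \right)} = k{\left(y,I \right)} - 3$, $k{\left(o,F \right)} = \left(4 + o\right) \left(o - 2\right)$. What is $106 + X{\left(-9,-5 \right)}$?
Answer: $158$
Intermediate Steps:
$k{\left(o,F \right)} = \left(-2 + o\right) \left(4 + o\right)$ ($k{\left(o,F \right)} = \left(4 + o\right) \left(-2 + o\right) = \left(-2 + o\right) \left(4 + o\right)$)
$X{\left(y,I \right)} = -11 + y^{2} + 2 y$ ($X{\left(y,I \right)} = \left(-8 + y^{2} + 2 y\right) - 3 = -11 + y^{2} + 2 y$)
$106 + X{\left(-9,-5 \right)} = 106 + \left(-11 + \left(-9\right)^{2} + 2 \left(-9\right)\right) = 106 - -52 = 106 + 52 = 158$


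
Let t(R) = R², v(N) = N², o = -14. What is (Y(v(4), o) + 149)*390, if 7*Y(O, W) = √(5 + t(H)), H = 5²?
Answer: 58110 + 1170*√70/7 ≈ 59508.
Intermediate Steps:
H = 25
Y(O, W) = 3*√70/7 (Y(O, W) = √(5 + 25²)/7 = √(5 + 625)/7 = √630/7 = (3*√70)/7 = 3*√70/7)
(Y(v(4), o) + 149)*390 = (3*√70/7 + 149)*390 = (149 + 3*√70/7)*390 = 58110 + 1170*√70/7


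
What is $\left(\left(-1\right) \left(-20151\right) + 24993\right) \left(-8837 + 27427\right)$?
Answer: $839226960$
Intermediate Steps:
$\left(\left(-1\right) \left(-20151\right) + 24993\right) \left(-8837 + 27427\right) = \left(20151 + 24993\right) 18590 = 45144 \cdot 18590 = 839226960$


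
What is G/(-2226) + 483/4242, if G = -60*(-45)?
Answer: -82367/74942 ≈ -1.0991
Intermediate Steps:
G = 2700
G/(-2226) + 483/4242 = 2700/(-2226) + 483/4242 = 2700*(-1/2226) + 483*(1/4242) = -450/371 + 23/202 = -82367/74942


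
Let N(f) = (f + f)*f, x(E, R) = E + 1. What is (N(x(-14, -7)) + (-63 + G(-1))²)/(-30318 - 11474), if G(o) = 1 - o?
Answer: -4059/41792 ≈ -0.097124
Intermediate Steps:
x(E, R) = 1 + E
N(f) = 2*f² (N(f) = (2*f)*f = 2*f²)
(N(x(-14, -7)) + (-63 + G(-1))²)/(-30318 - 11474) = (2*(1 - 14)² + (-63 + (1 - 1*(-1)))²)/(-30318 - 11474) = (2*(-13)² + (-63 + (1 + 1))²)/(-41792) = (2*169 + (-63 + 2)²)*(-1/41792) = (338 + (-61)²)*(-1/41792) = (338 + 3721)*(-1/41792) = 4059*(-1/41792) = -4059/41792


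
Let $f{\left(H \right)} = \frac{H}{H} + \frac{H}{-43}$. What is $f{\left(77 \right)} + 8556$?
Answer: $\frac{367874}{43} \approx 8555.2$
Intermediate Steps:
$f{\left(H \right)} = 1 - \frac{H}{43}$ ($f{\left(H \right)} = 1 + H \left(- \frac{1}{43}\right) = 1 - \frac{H}{43}$)
$f{\left(77 \right)} + 8556 = \left(1 - \frac{77}{43}\right) + 8556 = - \frac{34}{43} + 8556 = \frac{367874}{43}$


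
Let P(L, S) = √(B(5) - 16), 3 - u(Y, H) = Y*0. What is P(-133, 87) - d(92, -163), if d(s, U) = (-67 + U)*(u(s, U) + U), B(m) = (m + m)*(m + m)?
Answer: -36800 + 2*√21 ≈ -36791.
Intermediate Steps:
u(Y, H) = 3 (u(Y, H) = 3 - Y*0 = 3 - 1*0 = 3 + 0 = 3)
B(m) = 4*m² (B(m) = (2*m)*(2*m) = 4*m²)
d(s, U) = (-67 + U)*(3 + U)
P(L, S) = 2*√21 (P(L, S) = √(4*5² - 16) = √(4*25 - 16) = √(100 - 16) = √84 = 2*√21)
P(-133, 87) - d(92, -163) = 2*√21 - (-201 + (-163)² - 64*(-163)) = 2*√21 - (-201 + 26569 + 10432) = 2*√21 - 1*36800 = 2*√21 - 36800 = -36800 + 2*√21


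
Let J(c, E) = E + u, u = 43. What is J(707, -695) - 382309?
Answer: -382961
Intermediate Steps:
J(c, E) = 43 + E (J(c, E) = E + 43 = 43 + E)
J(707, -695) - 382309 = (43 - 695) - 382309 = -652 - 382309 = -382961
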